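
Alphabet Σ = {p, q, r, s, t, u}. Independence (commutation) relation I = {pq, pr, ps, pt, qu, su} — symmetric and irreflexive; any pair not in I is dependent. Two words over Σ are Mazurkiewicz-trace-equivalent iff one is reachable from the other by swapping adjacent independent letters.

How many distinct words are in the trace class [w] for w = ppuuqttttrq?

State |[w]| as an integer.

5

0(p) covers ∅
1(p) covers 0:p
2(u) covers 1:p
3(u) covers 2:u
4(q) covers ∅
5(t) covers 3:u, 4:q
6(t) covers 5:t
7(t) covers 6:t
8(t) covers 7:t
9(r) covers 8:t
10(q) covers 9:r
floor of heap: 0:p, 4:q
completions by unplaced set U, small U first (add the entries for U minus each lowest piece of U):
  |U|=1: {10}:1
  |U|=2: {9,10}:1
  |U|=3: {8,9,10}:1
  |U|=4: {7,8,9,10}:1
  |U|=5: {6,7,8,9,10}:1
  |U|=6: {5,6,7,8,9,10}:1
  |U|=7: {3,5,6,7,8,9,10}:1  {4,5,6,7,8,9,10}:1
  |U|=8: {2,3,5,6,7,8,9,10}:1  {3,4,5,6,7,8,9,10}:2
  |U|=9: {1,2,3,5,6,7,8,9,10}:1  {2,3,4,5,6,7,8,9,10}:3
  start at 0(p): 4
  start at 4(q): 1
sum over floor = 5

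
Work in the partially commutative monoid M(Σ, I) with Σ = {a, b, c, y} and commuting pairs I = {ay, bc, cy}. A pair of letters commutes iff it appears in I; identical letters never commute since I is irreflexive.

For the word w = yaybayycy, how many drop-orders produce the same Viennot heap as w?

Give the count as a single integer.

#0=y has no predecessor
#1=a has no predecessor
#2=y depends on [0:y]
#3=b depends on [1:a, 2:y]
#4=a depends on [3:b]
#5=y depends on [3:b]
#6=y depends on [5:y]
#7=c depends on [4:a]
#8=y depends on [6:y]
sources: [0:y, 1:a]
N(rest) = Σ N(rest − s) over sources s of rest; N(one piece) = 1:
  size 1 → [7]=1  [8]=1
  size 2 → [4,7]=1  [6,8]=1  [7,8]=2
  size 3 → [4,7,8]=3  [5,6,8]=1  [6,7,8]=3
  size 4 → [4,6,7,8]=6  [5,6,7,8]=4
  size 5 → [4,5,6,7,8]=10
  size 6 → [3,4,5,6,7,8]=10
  size 7 → [1,3,4,5,6,7,8]=10  [2,3,4,5,6,7,8]=10
  first=0(y) contributes 20
  first=1(a) contributes 10
|[w]| = 30

30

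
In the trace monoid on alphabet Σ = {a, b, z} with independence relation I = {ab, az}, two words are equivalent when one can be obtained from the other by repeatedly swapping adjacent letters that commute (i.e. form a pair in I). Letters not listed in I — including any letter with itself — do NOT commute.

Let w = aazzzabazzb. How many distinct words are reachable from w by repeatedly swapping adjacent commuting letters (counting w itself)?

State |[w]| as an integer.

330

drop 0:a onto floor
drop 1:a onto {0:a}
drop 2:z onto floor
drop 3:z onto {2:z}
drop 4:z onto {3:z}
drop 5:a onto {1:a}
drop 6:b onto {4:z}
drop 7:a onto {5:a}
drop 8:z onto {6:b}
drop 9:z onto {8:z}
drop 10:b onto {9:z}
ground layer = {0:a, 2:z}
drop-orders for the pieces not yet dropped (sum over which currently-grounded one goes next):
  1 to go: {7} 1  {10} 1
  2 to go: {5,7} 1  {7,10} 2  {9,10} 1
  3 to go: {1,5,7} 1  {5,7,10} 3  {7,9,10} 3  {8,9,10} 1
  4 to go: {0,1,5,7} 1  {1,5,7,10} 4  {5,7,9,10} 6  {6,8,9,10} 1  {7,8,9,10} 4
  5 to go: {0,1,5,7,10} 5  {1,5,7,9,10} 10  {4,6,8,9,10} 1  {5,7,8,9,10} 10  {6,7,8,9,10} 5
  6 to go: {0,1,5,7,9,10} 15  {1,5,7,8,9,10} 20  {3,4,6,8,9,10} 1  {4,6,7,8,9,10} 6  {5,6,7,8,9,10} 15
  7 to go: {0,1,5,7,8,9,10} 35  {1,5,6,7,8,9,10} 35  {2,3,4,6,8,9,10} 1  {3,4,6,7,8,9,10} 7  {4,5,6,7,8,9,10} 21
  8 to go: {0,1,5,6,7,8,9,10} 70  {1,4,5,6,7,8,9,10} 56  {2,3,4,6,7,8,9,10} 8  {3,4,5,6,7,8,9,10} 28
  9 to go: {0,1,4,5,6,7,8,9,10} 126  {1,3,4,5,6,7,8,9,10} 84  {2,3,4,5,6,7,8,9,10} 36
  if 0:a drops first: 120 orders
  if 2:z drops first: 210 orders
heap linearizations: 330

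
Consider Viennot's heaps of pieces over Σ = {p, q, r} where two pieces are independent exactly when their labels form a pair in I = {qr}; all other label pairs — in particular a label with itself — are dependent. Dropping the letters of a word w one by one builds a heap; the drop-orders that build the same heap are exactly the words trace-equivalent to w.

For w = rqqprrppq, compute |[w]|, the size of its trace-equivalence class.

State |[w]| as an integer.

3

drop 0:r onto floor
drop 1:q onto floor
drop 2:q onto {1:q}
drop 3:p onto {0:r, 2:q}
drop 4:r onto {3:p}
drop 5:r onto {4:r}
drop 6:p onto {5:r}
drop 7:p onto {6:p}
drop 8:q onto {7:p}
ground layer = {0:r, 1:q}
drop-orders for the pieces not yet dropped (sum over which currently-grounded one goes next):
  1 to go: {8} 1
  2 to go: {7,8} 1
  3 to go: {6,7,8} 1
  4 to go: {5,6,7,8} 1
  5 to go: {4,5,6,7,8} 1
  6 to go: {3,4,5,6,7,8} 1
  7 to go: {0,3,4,5,6,7,8} 1  {2,3,4,5,6,7,8} 1
  if 0:r drops first: 1 orders
  if 1:q drops first: 2 orders
heap linearizations: 3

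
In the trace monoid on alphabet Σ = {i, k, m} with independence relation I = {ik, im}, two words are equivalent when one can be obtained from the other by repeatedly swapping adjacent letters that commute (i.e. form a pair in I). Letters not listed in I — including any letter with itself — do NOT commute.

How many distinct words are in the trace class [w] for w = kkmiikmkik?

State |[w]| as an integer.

120

#0=k has no predecessor
#1=k depends on [0:k]
#2=m depends on [1:k]
#3=i has no predecessor
#4=i depends on [3:i]
#5=k depends on [2:m]
#6=m depends on [5:k]
#7=k depends on [6:m]
#8=i depends on [4:i]
#9=k depends on [7:k]
sources: [0:k, 3:i]
N(rest) = Σ N(rest − s) over sources s of rest; N(one piece) = 1:
  size 1 → [8]=1  [9]=1
  size 2 → [4,8]=1  [7,9]=1  [8,9]=2
  size 3 → [3,4,8]=1  [4,8,9]=3  [6,7,9]=1  [7,8,9]=3
  size 4 → [3,4,8,9]=4  [4,7,8,9]=6  [5,6,7,9]=1  [6,7,8,9]=4
  size 5 → [2,5,6,7,9]=1  [3,4,7,8,9]=10  [4,6,7,8,9]=10  [5,6,7,8,9]=5
  size 6 → [1,2,5,6,7,9]=1  [2,5,6,7,8,9]=6  [3,4,6,7,8,9]=20  [4,5,6,7,8,9]=15
  size 7 → [0,1,2,5,6,7,9]=1  [1,2,5,6,7,8,9]=7  [2,4,5,6,7,8,9]=21  [3,4,5,6,7,8,9]=35
  size 8 → [0,1,2,5,6,7,8,9]=8  [1,2,4,5,6,7,8,9]=28  [2,3,4,5,6,7,8,9]=56
  first=0(k) contributes 84
  first=3(i) contributes 36
|[w]| = 120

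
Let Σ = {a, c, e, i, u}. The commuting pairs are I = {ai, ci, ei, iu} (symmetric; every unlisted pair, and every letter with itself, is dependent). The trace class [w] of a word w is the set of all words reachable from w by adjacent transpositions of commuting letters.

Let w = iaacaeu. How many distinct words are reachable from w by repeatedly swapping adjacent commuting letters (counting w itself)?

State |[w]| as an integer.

0(i) covers ∅
1(a) covers ∅
2(a) covers 1:a
3(c) covers 2:a
4(a) covers 3:c
5(e) covers 4:a
6(u) covers 5:e
floor of heap: 0:i, 1:a
completions by unplaced set U, small U first (add the entries for U minus each lowest piece of U):
  |U|=1: {0}:1  {6}:1
  |U|=2: {0,6}:2  {5,6}:1
  |U|=3: {0,5,6}:3  {4,5,6}:1
  |U|=4: {0,4,5,6}:4  {3,4,5,6}:1
  |U|=5: {0,3,4,5,6}:5  {2,3,4,5,6}:1
  start at 0(i): 1
  start at 1(a): 6
sum over floor = 7

7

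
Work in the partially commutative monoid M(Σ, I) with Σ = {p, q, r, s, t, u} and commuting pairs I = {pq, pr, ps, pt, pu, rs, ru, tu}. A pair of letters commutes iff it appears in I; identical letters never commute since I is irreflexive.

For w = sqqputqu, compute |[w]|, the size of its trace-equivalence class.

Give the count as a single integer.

drop 0:s onto floor
drop 1:q onto {0:s}
drop 2:q onto {1:q}
drop 3:p onto floor
drop 4:u onto {2:q}
drop 5:t onto {2:q}
drop 6:q onto {4:u, 5:t}
drop 7:u onto {6:q}
ground layer = {0:s, 3:p}
drop-orders for the pieces not yet dropped (sum over which currently-grounded one goes next):
  1 to go: {3} 1  {7} 1
  2 to go: {3,7} 2  {6,7} 1
  3 to go: {3,6,7} 3  {4,6,7} 1  {5,6,7} 1
  4 to go: {3,4,6,7} 4  {3,5,6,7} 4  {4,5,6,7} 2
  5 to go: {2,4,5,6,7} 2  {3,4,5,6,7} 10
  6 to go: {1,2,4,5,6,7} 2  {2,3,4,5,6,7} 12
  if 0:s drops first: 14 orders
  if 3:p drops first: 2 orders
heap linearizations: 16

16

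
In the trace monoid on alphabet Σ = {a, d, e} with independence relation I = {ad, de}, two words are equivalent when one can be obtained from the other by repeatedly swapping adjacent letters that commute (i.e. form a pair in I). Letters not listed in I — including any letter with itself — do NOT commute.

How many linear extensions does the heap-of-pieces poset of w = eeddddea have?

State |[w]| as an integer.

piece 0:e — minimal
piece 1:e rests on {0:e}
piece 2:d — minimal
piece 3:d rests on {2:d}
piece 4:d rests on {3:d}
piece 5:d rests on {4:d}
piece 6:e rests on {1:e}
piece 7:a rests on {6:e}
minimal pieces: {0:e, 2:d}
ways to finish when only these pieces remain (= sum over removing one remaining piece with nothing left below it):
  1 left: {5}→1  {7}→1
  2 left: {4,5}→1  {5,7}→2  {6,7}→1
  3 left: {1,6,7}→1  {3,4,5}→1  {4,5,7}→3  {5,6,7}→3
  4 left: {0,1,6,7}→1  {1,5,6,7}→4  {2,3,4,5}→1  {3,4,5,7}→4  {4,5,6,7}→6
  5 left: {0,1,5,6,7}→5  {1,4,5,6,7}→10  {2,3,4,5,7}→5  {3,4,5,6,7}→10
  6 left: {0,1,4,5,6,7}→15  {1,3,4,5,6,7}→20  {2,3,4,5,6,7}→15
  placing 0:e first → 35 extensions
  placing 2:d first → 35 extensions
total linear extensions = 70

70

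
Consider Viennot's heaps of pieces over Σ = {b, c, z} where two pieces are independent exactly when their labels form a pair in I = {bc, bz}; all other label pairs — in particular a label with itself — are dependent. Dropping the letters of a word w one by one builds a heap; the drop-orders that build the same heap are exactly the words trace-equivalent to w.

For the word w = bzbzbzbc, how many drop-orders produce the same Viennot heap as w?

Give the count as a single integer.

70

piece 0:b — minimal
piece 1:z — minimal
piece 2:b rests on {0:b}
piece 3:z rests on {1:z}
piece 4:b rests on {2:b}
piece 5:z rests on {3:z}
piece 6:b rests on {4:b}
piece 7:c rests on {5:z}
minimal pieces: {0:b, 1:z}
ways to finish when only these pieces remain (= sum over removing one remaining piece with nothing left below it):
  1 left: {6}→1  {7}→1
  2 left: {4,6}→1  {5,7}→1  {6,7}→2
  3 left: {2,4,6}→1  {3,5,7}→1  {4,6,7}→3  {5,6,7}→3
  4 left: {0,2,4,6}→1  {1,3,5,7}→1  {2,4,6,7}→4  {3,5,6,7}→4  {4,5,6,7}→6
  5 left: {0,2,4,6,7}→5  {1,3,5,6,7}→5  {2,4,5,6,7}→10  {3,4,5,6,7}→10
  6 left: {0,2,4,5,6,7}→15  {1,3,4,5,6,7}→15  {2,3,4,5,6,7}→20
  placing 0:b first → 35 extensions
  placing 1:z first → 35 extensions
total linear extensions = 70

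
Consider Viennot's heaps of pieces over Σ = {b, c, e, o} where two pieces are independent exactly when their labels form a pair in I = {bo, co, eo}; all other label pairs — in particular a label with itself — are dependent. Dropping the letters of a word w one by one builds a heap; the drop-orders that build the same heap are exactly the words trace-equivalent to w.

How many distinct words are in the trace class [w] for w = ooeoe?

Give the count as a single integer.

drop 0:o onto floor
drop 1:o onto {0:o}
drop 2:e onto floor
drop 3:o onto {1:o}
drop 4:e onto {2:e}
ground layer = {0:o, 2:e}
drop-orders for the pieces not yet dropped (sum over which currently-grounded one goes next):
  1 to go: {3} 1  {4} 1
  2 to go: {1,3} 1  {2,4} 1  {3,4} 2
  3 to go: {0,1,3} 1  {1,3,4} 3  {2,3,4} 3
  if 0:o drops first: 6 orders
  if 2:e drops first: 4 orders
heap linearizations: 10

10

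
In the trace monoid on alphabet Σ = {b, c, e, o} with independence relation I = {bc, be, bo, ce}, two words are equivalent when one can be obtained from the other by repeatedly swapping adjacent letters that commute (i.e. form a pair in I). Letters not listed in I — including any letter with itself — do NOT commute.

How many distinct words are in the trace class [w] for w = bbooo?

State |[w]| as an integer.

0(b) covers ∅
1(b) covers 0:b
2(o) covers ∅
3(o) covers 2:o
4(o) covers 3:o
floor of heap: 0:b, 2:o
completions by unplaced set U, small U first (add the entries for U minus each lowest piece of U):
  |U|=1: {1}:1  {4}:1
  |U|=2: {0,1}:1  {1,4}:2  {3,4}:1
  |U|=3: {0,1,4}:3  {1,3,4}:3  {2,3,4}:1
  start at 0(b): 4
  start at 2(o): 6
sum over floor = 10

10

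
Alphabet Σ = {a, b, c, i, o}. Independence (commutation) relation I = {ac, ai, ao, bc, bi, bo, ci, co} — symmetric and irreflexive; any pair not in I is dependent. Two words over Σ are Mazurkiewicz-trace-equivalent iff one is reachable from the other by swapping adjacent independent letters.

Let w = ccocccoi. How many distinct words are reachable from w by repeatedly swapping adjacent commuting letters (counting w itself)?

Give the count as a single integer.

56

#0=c has no predecessor
#1=c depends on [0:c]
#2=o has no predecessor
#3=c depends on [1:c]
#4=c depends on [3:c]
#5=c depends on [4:c]
#6=o depends on [2:o]
#7=i depends on [6:o]
sources: [0:c, 2:o]
N(rest) = Σ N(rest − s) over sources s of rest; N(one piece) = 1:
  size 1 → [5]=1  [7]=1
  size 2 → [4,5]=1  [5,7]=2  [6,7]=1
  size 3 → [2,6,7]=1  [3,4,5]=1  [4,5,7]=3  [5,6,7]=3
  size 4 → [1,3,4,5]=1  [2,5,6,7]=4  [3,4,5,7]=4  [4,5,6,7]=6
  size 5 → [0,1,3,4,5]=1  [1,3,4,5,7]=5  [2,4,5,6,7]=10  [3,4,5,6,7]=10
  size 6 → [0,1,3,4,5,7]=6  [1,3,4,5,6,7]=15  [2,3,4,5,6,7]=20
  first=0(c) contributes 35
  first=2(o) contributes 21
|[w]| = 56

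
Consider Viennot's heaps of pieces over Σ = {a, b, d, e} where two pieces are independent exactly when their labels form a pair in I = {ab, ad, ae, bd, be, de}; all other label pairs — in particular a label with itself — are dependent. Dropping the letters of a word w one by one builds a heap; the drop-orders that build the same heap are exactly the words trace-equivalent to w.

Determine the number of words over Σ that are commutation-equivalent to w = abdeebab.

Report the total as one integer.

drop 0:a onto floor
drop 1:b onto floor
drop 2:d onto floor
drop 3:e onto floor
drop 4:e onto {3:e}
drop 5:b onto {1:b}
drop 6:a onto {0:a}
drop 7:b onto {5:b}
ground layer = {0:a, 1:b, 2:d, 3:e}
drop-orders for the pieces not yet dropped (sum over which currently-grounded one goes next):
  1 to go: {2} 1  {4} 1  {6} 1  {7} 1
  2 to go: {0,6} 1  {2,4} 2  {2,6} 2  {2,7} 2  {3,4} 1  {4,6} 2  {4,7} 2  {5,7} 1  {6,7} 2
  3 to go: {0,2,6} 3  {0,4,6} 3  {0,6,7} 3  {1,5,7} 1  {2,3,4} 3  {2,4,6} 6  {2,4,7} 6  {2,5,7} 3  {2,6,7} 6  {3,4,6} 3  {3,4,7} 3  {4,5,7} 3  {4,6,7} 6  {5,6,7} 3
  4 to go: {0,2,4,6} 12  {0,2,6,7} 12  {0,3,4,6} 6  {0,4,6,7} 12  {0,5,6,7} 6  {1,2,5,7} 4  {1,4,5,7} 4  {1,5,6,7} 4  {2,3,4,6} 12  {2,3,4,7} 12  {2,4,5,7} 12  {2,4,6,7} 24  {2,5,6,7} 12  {3,4,5,7} 6  {3,4,6,7} 12  {4,5,6,7} 12
  5 to go: {0,1,5,6,7} 10  {0,2,3,4,6} 30  {0,2,4,6,7} 60  {0,2,5,6,7} 30  {0,3,4,6,7} 30  {0,4,5,6,7} 30  {1,2,4,5,7} 20  {1,2,5,6,7} 20  {1,3,4,5,7} 10  {1,4,5,6,7} 20  {2,3,4,5,7} 30  {2,3,4,6,7} 60  {2,4,5,6,7} 60  {3,4,5,6,7} 30
  6 to go: {0,1,2,5,6,7} 60  {0,1,4,5,6,7} 60  {0,2,3,4,6,7} 180  {0,2,4,5,6,7} 180  {0,3,4,5,6,7} 90  {1,2,3,4,5,7} 60  {1,2,4,5,6,7} 120  {1,3,4,5,6,7} 60  {2,3,4,5,6,7} 180
  if 0:a drops first: 420 orders
  if 1:b drops first: 630 orders
  if 2:d drops first: 210 orders
  if 3:e drops first: 420 orders
heap linearizations: 1680

1680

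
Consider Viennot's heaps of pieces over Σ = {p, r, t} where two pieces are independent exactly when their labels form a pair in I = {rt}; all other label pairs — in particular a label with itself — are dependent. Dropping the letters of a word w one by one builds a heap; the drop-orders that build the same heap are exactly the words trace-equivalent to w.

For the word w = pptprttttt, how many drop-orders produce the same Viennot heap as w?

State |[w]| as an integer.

6

0(p) covers ∅
1(p) covers 0:p
2(t) covers 1:p
3(p) covers 2:t
4(r) covers 3:p
5(t) covers 3:p
6(t) covers 5:t
7(t) covers 6:t
8(t) covers 7:t
9(t) covers 8:t
floor of heap: 0:p
completions by unplaced set U, small U first (add the entries for U minus each lowest piece of U):
  |U|=1: {4}:1  {9}:1
  |U|=2: {4,9}:2  {8,9}:1
  |U|=3: {4,8,9}:3  {7,8,9}:1
  |U|=4: {4,7,8,9}:4  {6,7,8,9}:1
  |U|=5: {4,6,7,8,9}:5  {5,6,7,8,9}:1
  |U|=6: {4,5,6,7,8,9}:6
  |U|=7: {3,4,5,6,7,8,9}:6
  |U|=8: {2,3,4,5,6,7,8,9}:6
  start at 0(p): 6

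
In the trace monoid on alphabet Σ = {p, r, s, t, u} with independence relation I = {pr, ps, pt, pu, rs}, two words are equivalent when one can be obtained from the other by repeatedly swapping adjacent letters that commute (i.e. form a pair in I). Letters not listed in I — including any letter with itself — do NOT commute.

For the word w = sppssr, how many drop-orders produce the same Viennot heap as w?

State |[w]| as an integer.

60

piece 0:s — minimal
piece 1:p — minimal
piece 2:p rests on {1:p}
piece 3:s rests on {0:s}
piece 4:s rests on {3:s}
piece 5:r — minimal
minimal pieces: {0:s, 1:p, 5:r}
ways to finish when only these pieces remain (= sum over removing one remaining piece with nothing left below it):
  1 left: {2}→1  {4}→1  {5}→1
  2 left: {1,2}→1  {2,4}→2  {2,5}→2  {3,4}→1  {4,5}→2
  3 left: {0,3,4}→1  {1,2,4}→3  {1,2,5}→3  {2,3,4}→3  {2,4,5}→6  {3,4,5}→3
  4 left: {0,2,3,4}→4  {0,3,4,5}→4  {1,2,3,4}→6  {1,2,4,5}→12  {2,3,4,5}→12
  placing 0:s first → 30 extensions
  placing 1:p first → 20 extensions
  placing 5:r first → 10 extensions
total linear extensions = 60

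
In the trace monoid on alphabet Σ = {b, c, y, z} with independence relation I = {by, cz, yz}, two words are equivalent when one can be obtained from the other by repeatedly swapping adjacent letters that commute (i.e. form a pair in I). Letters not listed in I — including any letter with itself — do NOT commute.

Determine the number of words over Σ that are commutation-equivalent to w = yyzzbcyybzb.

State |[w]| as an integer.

100

#0=y has no predecessor
#1=y depends on [0:y]
#2=z has no predecessor
#3=z depends on [2:z]
#4=b depends on [3:z]
#5=c depends on [1:y, 4:b]
#6=y depends on [5:c]
#7=y depends on [6:y]
#8=b depends on [5:c]
#9=z depends on [8:b]
#10=b depends on [9:z]
sources: [0:y, 2:z]
N(rest) = Σ N(rest − s) over sources s of rest; N(one piece) = 1:
  size 1 → [7]=1  [10]=1
  size 2 → [6,7]=1  [7,10]=2  [9,10]=1
  size 3 → [6,7,10]=3  [7,9,10]=3  [8,9,10]=1
  size 4 → [6,7,9,10]=6  [7,8,9,10]=4
  size 5 → [6,7,8,9,10]=10
  size 6 → [5,6,7,8,9,10]=10
  size 7 → [1,5,6,7,8,9,10]=10  [4,5,6,7,8,9,10]=10
  size 8 → [0,1,5,6,7,8,9,10]=10  [1,4,5,6,7,8,9,10]=20  [3,4,5,6,7,8,9,10]=10
  size 9 → [0,1,4,5,6,7,8,9,10]=30  [1,3,4,5,6,7,8,9,10]=30  [2,3,4,5,6,7,8,9,10]=10
  first=0(y) contributes 40
  first=2(z) contributes 60
|[w]| = 100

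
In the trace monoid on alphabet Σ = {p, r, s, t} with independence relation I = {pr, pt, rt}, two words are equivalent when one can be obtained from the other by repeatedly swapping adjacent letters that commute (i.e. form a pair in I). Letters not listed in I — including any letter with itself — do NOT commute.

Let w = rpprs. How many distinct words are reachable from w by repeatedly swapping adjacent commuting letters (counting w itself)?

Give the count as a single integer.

drop 0:r onto floor
drop 1:p onto floor
drop 2:p onto {1:p}
drop 3:r onto {0:r}
drop 4:s onto {2:p, 3:r}
ground layer = {0:r, 1:p}
drop-orders for the pieces not yet dropped (sum over which currently-grounded one goes next):
  1 to go: {4} 1
  2 to go: {2,4} 1  {3,4} 1
  3 to go: {0,3,4} 1  {1,2,4} 1  {2,3,4} 2
  if 0:r drops first: 3 orders
  if 1:p drops first: 3 orders
heap linearizations: 6

6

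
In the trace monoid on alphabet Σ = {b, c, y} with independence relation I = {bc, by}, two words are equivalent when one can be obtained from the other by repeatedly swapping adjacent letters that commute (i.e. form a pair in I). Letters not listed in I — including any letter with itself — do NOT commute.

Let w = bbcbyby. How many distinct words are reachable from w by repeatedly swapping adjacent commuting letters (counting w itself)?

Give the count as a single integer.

drop 0:b onto floor
drop 1:b onto {0:b}
drop 2:c onto floor
drop 3:b onto {1:b}
drop 4:y onto {2:c}
drop 5:b onto {3:b}
drop 6:y onto {4:y}
ground layer = {0:b, 2:c}
drop-orders for the pieces not yet dropped (sum over which currently-grounded one goes next):
  1 to go: {5} 1  {6} 1
  2 to go: {3,5} 1  {4,6} 1  {5,6} 2
  3 to go: {1,3,5} 1  {2,4,6} 1  {3,5,6} 3  {4,5,6} 3
  4 to go: {0,1,3,5} 1  {1,3,5,6} 4  {2,4,5,6} 4  {3,4,5,6} 6
  5 to go: {0,1,3,5,6} 5  {1,3,4,5,6} 10  {2,3,4,5,6} 10
  if 0:b drops first: 20 orders
  if 2:c drops first: 15 orders
heap linearizations: 35

35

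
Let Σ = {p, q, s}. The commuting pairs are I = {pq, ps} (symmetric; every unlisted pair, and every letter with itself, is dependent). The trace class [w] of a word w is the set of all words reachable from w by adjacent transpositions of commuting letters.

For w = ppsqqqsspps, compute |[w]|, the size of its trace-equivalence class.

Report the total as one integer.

330

drop 0:p onto floor
drop 1:p onto {0:p}
drop 2:s onto floor
drop 3:q onto {2:s}
drop 4:q onto {3:q}
drop 5:q onto {4:q}
drop 6:s onto {5:q}
drop 7:s onto {6:s}
drop 8:p onto {1:p}
drop 9:p onto {8:p}
drop 10:s onto {7:s}
ground layer = {0:p, 2:s}
drop-orders for the pieces not yet dropped (sum over which currently-grounded one goes next):
  1 to go: {9} 1  {10} 1
  2 to go: {7,10} 1  {8,9} 1  {9,10} 2
  3 to go: {1,8,9} 1  {6,7,10} 1  {7,9,10} 3  {8,9,10} 3
  4 to go: {0,1,8,9} 1  {1,8,9,10} 4  {5,6,7,10} 1  {6,7,9,10} 4  {7,8,9,10} 6
  5 to go: {0,1,8,9,10} 5  {1,7,8,9,10} 10  {4,5,6,7,10} 1  {5,6,7,9,10} 5  {6,7,8,9,10} 10
  6 to go: {0,1,7,8,9,10} 15  {1,6,7,8,9,10} 20  {3,4,5,6,7,10} 1  {4,5,6,7,9,10} 6  {5,6,7,8,9,10} 15
  7 to go: {0,1,6,7,8,9,10} 35  {1,5,6,7,8,9,10} 35  {2,3,4,5,6,7,10} 1  {3,4,5,6,7,9,10} 7  {4,5,6,7,8,9,10} 21
  8 to go: {0,1,5,6,7,8,9,10} 70  {1,4,5,6,7,8,9,10} 56  {2,3,4,5,6,7,9,10} 8  {3,4,5,6,7,8,9,10} 28
  9 to go: {0,1,4,5,6,7,8,9,10} 126  {1,3,4,5,6,7,8,9,10} 84  {2,3,4,5,6,7,8,9,10} 36
  if 0:p drops first: 120 orders
  if 2:s drops first: 210 orders
heap linearizations: 330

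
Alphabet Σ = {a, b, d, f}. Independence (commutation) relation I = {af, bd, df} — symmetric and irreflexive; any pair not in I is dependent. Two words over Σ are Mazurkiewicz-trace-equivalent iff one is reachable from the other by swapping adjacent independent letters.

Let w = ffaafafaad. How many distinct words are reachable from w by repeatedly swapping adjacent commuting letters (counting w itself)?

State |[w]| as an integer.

0(f) covers ∅
1(f) covers 0:f
2(a) covers ∅
3(a) covers 2:a
4(f) covers 1:f
5(a) covers 3:a
6(f) covers 4:f
7(a) covers 5:a
8(a) covers 7:a
9(d) covers 8:a
floor of heap: 0:f, 2:a
completions by unplaced set U, small U first (add the entries for U minus each lowest piece of U):
  |U|=1: {6}:1  {9}:1
  |U|=2: {4,6}:1  {6,9}:2  {8,9}:1
  |U|=3: {1,4,6}:1  {4,6,9}:3  {6,8,9}:3  {7,8,9}:1
  |U|=4: {0,1,4,6}:1  {1,4,6,9}:4  {4,6,8,9}:6  {5,7,8,9}:1  {6,7,8,9}:4
  |U|=5: {0,1,4,6,9}:5  {1,4,6,8,9}:10  {3,5,7,8,9}:1  {4,6,7,8,9}:10  {5,6,7,8,9}:5
  |U|=6: {0,1,4,6,8,9}:15  {1,4,6,7,8,9}:20  {2,3,5,7,8,9}:1  {3,5,6,7,8,9}:6  {4,5,6,7,8,9}:15
  |U|=7: {0,1,4,6,7,8,9}:35  {1,4,5,6,7,8,9}:35  {2,3,5,6,7,8,9}:7  {3,4,5,6,7,8,9}:21
  |U|=8: {0,1,4,5,6,7,8,9}:70  {1,3,4,5,6,7,8,9}:56  {2,3,4,5,6,7,8,9}:28
  start at 0(f): 84
  start at 2(a): 126
sum over floor = 210

210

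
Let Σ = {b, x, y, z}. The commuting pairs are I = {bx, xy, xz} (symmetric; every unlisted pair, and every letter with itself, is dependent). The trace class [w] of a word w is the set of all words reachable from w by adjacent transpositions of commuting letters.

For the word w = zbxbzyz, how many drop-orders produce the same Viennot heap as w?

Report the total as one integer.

7

drop 0:z onto floor
drop 1:b onto {0:z}
drop 2:x onto floor
drop 3:b onto {1:b}
drop 4:z onto {3:b}
drop 5:y onto {4:z}
drop 6:z onto {5:y}
ground layer = {0:z, 2:x}
drop-orders for the pieces not yet dropped (sum over which currently-grounded one goes next):
  1 to go: {2} 1  {6} 1
  2 to go: {2,6} 2  {5,6} 1
  3 to go: {2,5,6} 3  {4,5,6} 1
  4 to go: {2,4,5,6} 4  {3,4,5,6} 1
  5 to go: {1,3,4,5,6} 1  {2,3,4,5,6} 5
  if 0:z drops first: 6 orders
  if 2:x drops first: 1 orders
heap linearizations: 7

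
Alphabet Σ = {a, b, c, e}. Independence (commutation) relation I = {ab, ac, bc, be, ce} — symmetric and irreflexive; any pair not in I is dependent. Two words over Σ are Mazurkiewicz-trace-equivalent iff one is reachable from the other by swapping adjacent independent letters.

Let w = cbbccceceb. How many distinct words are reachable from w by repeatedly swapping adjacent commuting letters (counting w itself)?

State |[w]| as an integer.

piece 0:c — minimal
piece 1:b — minimal
piece 2:b rests on {1:b}
piece 3:c rests on {0:c}
piece 4:c rests on {3:c}
piece 5:c rests on {4:c}
piece 6:e — minimal
piece 7:c rests on {5:c}
piece 8:e rests on {6:e}
piece 9:b rests on {2:b}
minimal pieces: {0:c, 1:b, 6:e}
ways to finish when only these pieces remain (= sum over removing one remaining piece with nothing left below it):
  1 left: {7}→1  {8}→1  {9}→1
  2 left: {2,9}→1  {5,7}→1  {6,8}→1  {7,8}→2  {7,9}→2  {8,9}→2
  3 left: {1,2,9}→1  {2,7,9}→3  {2,8,9}→3  {4,5,7}→1  {5,7,8}→3  {5,7,9}→3  {6,7,8}→3  {6,8,9}→3  {7,8,9}→6
  4 left: {1,2,7,9}→4  {1,2,8,9}→4  {2,5,7,9}→6  {2,6,8,9}→6  {2,7,8,9}→12  {3,4,5,7}→1  {4,5,7,8}→4  {4,5,7,9}→4  {5,6,7,8}→6  {5,7,8,9}→12  {6,7,8,9}→12
  5 left: {0,3,4,5,7}→1  {1,2,5,7,9}→10  {1,2,6,8,9}→10  {1,2,7,8,9}→20  {2,4,5,7,9}→10  {2,5,7,8,9}→30  {2,6,7,8,9}→30  {3,4,5,7,8}→5  {3,4,5,7,9}→5  {4,5,6,7,8}→10  {4,5,7,8,9}→20  {5,6,7,8,9}→30
  6 left: {0,3,4,5,7,8}→6  {0,3,4,5,7,9}→6  {1,2,4,5,7,9}→20  {1,2,5,7,8,9}→60  {1,2,6,7,8,9}→60  {2,3,4,5,7,9}→15  {2,4,5,7,8,9}→60  {2,5,6,7,8,9}→90  {3,4,5,6,7,8}→15  {3,4,5,7,8,9}→30  {4,5,6,7,8,9}→60
  7 left: {0,2,3,4,5,7,9}→21  {0,3,4,5,6,7,8}→21  {0,3,4,5,7,8,9}→42  {1,2,3,4,5,7,9}→35  {1,2,4,5,7,8,9}→140  {1,2,5,6,7,8,9}→210  {2,3,4,5,7,8,9}→105  {2,4,5,6,7,8,9}→210  {3,4,5,6,7,8,9}→105
  8 left: {0,1,2,3,4,5,7,9}→56  {0,2,3,4,5,7,8,9}→168  {0,3,4,5,6,7,8,9}→168  {1,2,3,4,5,7,8,9}→280  {1,2,4,5,6,7,8,9}→560  {2,3,4,5,6,7,8,9}→420
  placing 0:c first → 1260 extensions
  placing 1:b first → 756 extensions
  placing 6:e first → 504 extensions
total linear extensions = 2520

2520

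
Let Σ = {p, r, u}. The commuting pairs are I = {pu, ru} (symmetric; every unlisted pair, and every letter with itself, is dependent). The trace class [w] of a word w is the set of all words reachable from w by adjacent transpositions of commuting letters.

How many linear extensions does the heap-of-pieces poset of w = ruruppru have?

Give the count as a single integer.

56

0(r) covers ∅
1(u) covers ∅
2(r) covers 0:r
3(u) covers 1:u
4(p) covers 2:r
5(p) covers 4:p
6(r) covers 5:p
7(u) covers 3:u
floor of heap: 0:r, 1:u
completions by unplaced set U, small U first (add the entries for U minus each lowest piece of U):
  |U|=1: {6}:1  {7}:1
  |U|=2: {3,7}:1  {5,6}:1  {6,7}:2
  |U|=3: {1,3,7}:1  {3,6,7}:3  {4,5,6}:1  {5,6,7}:3
  |U|=4: {1,3,6,7}:4  {2,4,5,6}:1  {3,5,6,7}:6  {4,5,6,7}:4
  |U|=5: {0,2,4,5,6}:1  {1,3,5,6,7}:10  {2,4,5,6,7}:5  {3,4,5,6,7}:10
  |U|=6: {0,2,4,5,6,7}:6  {1,3,4,5,6,7}:20  {2,3,4,5,6,7}:15
  start at 0(r): 35
  start at 1(u): 21
sum over floor = 56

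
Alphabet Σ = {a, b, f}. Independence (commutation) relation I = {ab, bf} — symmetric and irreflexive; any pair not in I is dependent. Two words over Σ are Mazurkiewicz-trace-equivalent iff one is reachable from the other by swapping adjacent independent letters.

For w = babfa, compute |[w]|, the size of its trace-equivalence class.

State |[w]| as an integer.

piece 0:b — minimal
piece 1:a — minimal
piece 2:b rests on {0:b}
piece 3:f rests on {1:a}
piece 4:a rests on {3:f}
minimal pieces: {0:b, 1:a}
ways to finish when only these pieces remain (= sum over removing one remaining piece with nothing left below it):
  1 left: {2}→1  {4}→1
  2 left: {0,2}→1  {2,4}→2  {3,4}→1
  3 left: {0,2,4}→3  {1,3,4}→1  {2,3,4}→3
  placing 0:b first → 4 extensions
  placing 1:a first → 6 extensions
total linear extensions = 10

10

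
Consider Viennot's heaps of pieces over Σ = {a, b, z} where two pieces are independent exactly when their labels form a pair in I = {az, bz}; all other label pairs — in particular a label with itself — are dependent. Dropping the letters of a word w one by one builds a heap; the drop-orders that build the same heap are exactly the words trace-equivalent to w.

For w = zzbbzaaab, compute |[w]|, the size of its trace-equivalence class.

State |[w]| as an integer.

piece 0:z — minimal
piece 1:z rests on {0:z}
piece 2:b — minimal
piece 3:b rests on {2:b}
piece 4:z rests on {1:z}
piece 5:a rests on {3:b}
piece 6:a rests on {5:a}
piece 7:a rests on {6:a}
piece 8:b rests on {7:a}
minimal pieces: {0:z, 2:b}
ways to finish when only these pieces remain (= sum over removing one remaining piece with nothing left below it):
  1 left: {4}→1  {8}→1
  2 left: {1,4}→1  {4,8}→2  {7,8}→1
  3 left: {0,1,4}→1  {1,4,8}→3  {4,7,8}→3  {6,7,8}→1
  4 left: {0,1,4,8}→4  {1,4,7,8}→6  {4,6,7,8}→4  {5,6,7,8}→1
  5 left: {0,1,4,7,8}→10  {1,4,6,7,8}→10  {3,5,6,7,8}→1  {4,5,6,7,8}→5
  6 left: {0,1,4,6,7,8}→20  {1,4,5,6,7,8}→15  {2,3,5,6,7,8}→1  {3,4,5,6,7,8}→6
  7 left: {0,1,4,5,6,7,8}→35  {1,3,4,5,6,7,8}→21  {2,3,4,5,6,7,8}→7
  placing 0:z first → 28 extensions
  placing 2:b first → 56 extensions
total linear extensions = 84

84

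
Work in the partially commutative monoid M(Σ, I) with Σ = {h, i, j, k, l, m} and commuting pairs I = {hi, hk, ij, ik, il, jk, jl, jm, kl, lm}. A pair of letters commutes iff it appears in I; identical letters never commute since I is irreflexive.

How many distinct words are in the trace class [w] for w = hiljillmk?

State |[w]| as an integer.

480

#0=h has no predecessor
#1=i has no predecessor
#2=l depends on [0:h]
#3=j depends on [0:h]
#4=i depends on [1:i]
#5=l depends on [2:l]
#6=l depends on [5:l]
#7=m depends on [0:h, 4:i]
#8=k depends on [7:m]
sources: [0:h, 1:i]
N(rest) = Σ N(rest − s) over sources s of rest; N(one piece) = 1:
  size 1 → [3]=1  [6]=1  [8]=1
  size 2 → [3,6]=2  [3,8]=2  [5,6]=1  [6,8]=2  [7,8]=1
  size 3 → [2,5,6]=1  [3,5,6]=3  [3,6,8]=6  [3,7,8]=3  [4,7,8]=1  [5,6,8]=3  [6,7,8]=3
  size 4 → [1,4,7,8]=1  [2,3,5,6]=4  [2,5,6,8]=4  [3,4,7,8]=4  [3,5,6,8]=12  [3,6,7,8]=12  [4,6,7,8]=4  [5,6,7,8]=6
  size 5 → [1,3,4,7,8]=5  [1,4,6,7,8]=5  [2,3,5,6,8]=20  [2,5,6,7,8]=10  [3,4,6,7,8]=20  [3,5,6,7,8]=30  [4,5,6,7,8]=10
  size 6 → [1,3,4,6,7,8]=30  [1,4,5,6,7,8]=15  [2,3,5,6,7,8]=60  [2,4,5,6,7,8]=20  [3,4,5,6,7,8]=60
  size 7 → [0,2,3,5,6,7,8]=60  [1,2,4,5,6,7,8]=35  [1,3,4,5,6,7,8]=105  [2,3,4,5,6,7,8]=140
  first=0(h) contributes 280
  first=1(i) contributes 200
|[w]| = 480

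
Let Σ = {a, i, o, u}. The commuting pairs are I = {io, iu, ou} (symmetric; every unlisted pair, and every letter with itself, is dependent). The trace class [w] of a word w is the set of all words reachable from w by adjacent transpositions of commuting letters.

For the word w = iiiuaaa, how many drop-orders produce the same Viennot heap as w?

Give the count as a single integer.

4

drop 0:i onto floor
drop 1:i onto {0:i}
drop 2:i onto {1:i}
drop 3:u onto floor
drop 4:a onto {2:i, 3:u}
drop 5:a onto {4:a}
drop 6:a onto {5:a}
ground layer = {0:i, 3:u}
drop-orders for the pieces not yet dropped (sum over which currently-grounded one goes next):
  1 to go: {6} 1
  2 to go: {5,6} 1
  3 to go: {4,5,6} 1
  4 to go: {2,4,5,6} 1  {3,4,5,6} 1
  5 to go: {1,2,4,5,6} 1  {2,3,4,5,6} 2
  if 0:i drops first: 3 orders
  if 3:u drops first: 1 orders
heap linearizations: 4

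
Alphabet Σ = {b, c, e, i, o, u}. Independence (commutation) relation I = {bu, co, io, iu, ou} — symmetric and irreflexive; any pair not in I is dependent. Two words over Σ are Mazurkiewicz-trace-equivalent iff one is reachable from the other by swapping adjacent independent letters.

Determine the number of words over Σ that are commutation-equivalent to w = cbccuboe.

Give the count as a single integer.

3

#0=c has no predecessor
#1=b depends on [0:c]
#2=c depends on [1:b]
#3=c depends on [2:c]
#4=u depends on [3:c]
#5=b depends on [3:c]
#6=o depends on [5:b]
#7=e depends on [4:u, 6:o]
sources: [0:c]
N(rest) = Σ N(rest − s) over sources s of rest; N(one piece) = 1:
  size 1 → [7]=1
  size 2 → [4,7]=1  [6,7]=1
  size 3 → [4,6,7]=2  [5,6,7]=1
  size 4 → [4,5,6,7]=3
  size 5 → [3,4,5,6,7]=3
  size 6 → [2,3,4,5,6,7]=3
  first=0(c) contributes 3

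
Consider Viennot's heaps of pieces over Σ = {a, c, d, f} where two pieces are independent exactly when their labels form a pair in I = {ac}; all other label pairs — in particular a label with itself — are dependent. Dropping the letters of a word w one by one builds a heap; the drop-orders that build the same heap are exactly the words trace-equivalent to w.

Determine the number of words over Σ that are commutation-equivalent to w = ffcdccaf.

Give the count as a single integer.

3

0(f) covers ∅
1(f) covers 0:f
2(c) covers 1:f
3(d) covers 2:c
4(c) covers 3:d
5(c) covers 4:c
6(a) covers 3:d
7(f) covers 5:c, 6:a
floor of heap: 0:f
completions by unplaced set U, small U first (add the entries for U minus each lowest piece of U):
  |U|=1: {7}:1
  |U|=2: {5,7}:1  {6,7}:1
  |U|=3: {4,5,7}:1  {5,6,7}:2
  |U|=4: {4,5,6,7}:3
  |U|=5: {3,4,5,6,7}:3
  |U|=6: {2,3,4,5,6,7}:3
  start at 0(f): 3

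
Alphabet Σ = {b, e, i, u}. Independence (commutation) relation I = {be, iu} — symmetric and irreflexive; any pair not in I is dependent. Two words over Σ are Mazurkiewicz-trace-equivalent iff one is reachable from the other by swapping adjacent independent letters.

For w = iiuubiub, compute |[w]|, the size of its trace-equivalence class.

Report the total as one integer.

#0=i has no predecessor
#1=i depends on [0:i]
#2=u has no predecessor
#3=u depends on [2:u]
#4=b depends on [1:i, 3:u]
#5=i depends on [4:b]
#6=u depends on [4:b]
#7=b depends on [5:i, 6:u]
sources: [0:i, 2:u]
N(rest) = Σ N(rest − s) over sources s of rest; N(one piece) = 1:
  size 1 → [7]=1
  size 2 → [5,7]=1  [6,7]=1
  size 3 → [5,6,7]=2
  size 4 → [4,5,6,7]=2
  size 5 → [1,4,5,6,7]=2  [3,4,5,6,7]=2
  size 6 → [0,1,4,5,6,7]=2  [1,3,4,5,6,7]=4  [2,3,4,5,6,7]=2
  first=0(i) contributes 6
  first=2(u) contributes 6
|[w]| = 12

12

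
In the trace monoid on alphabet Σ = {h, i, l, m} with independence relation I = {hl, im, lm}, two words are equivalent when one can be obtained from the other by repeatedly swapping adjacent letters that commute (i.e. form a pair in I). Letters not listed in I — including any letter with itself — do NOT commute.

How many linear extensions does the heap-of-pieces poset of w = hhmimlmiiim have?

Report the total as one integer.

drop 0:h onto floor
drop 1:h onto {0:h}
drop 2:m onto {1:h}
drop 3:i onto {1:h}
drop 4:m onto {2:m}
drop 5:l onto {3:i}
drop 6:m onto {4:m}
drop 7:i onto {5:l}
drop 8:i onto {7:i}
drop 9:i onto {8:i}
drop 10:m onto {6:m}
ground layer = {0:h}
drop-orders for the pieces not yet dropped (sum over which currently-grounded one goes next):
  1 to go: {9} 1  {10} 1
  2 to go: {6,10} 1  {8,9} 1  {9,10} 2
  3 to go: {4,6,10} 1  {6,9,10} 3  {7,8,9} 1  {8,9,10} 3
  4 to go: {2,4,6,10} 1  {4,6,9,10} 4  {5,7,8,9} 1  {6,8,9,10} 6  {7,8,9,10} 4
  5 to go: {2,4,6,9,10} 5  {3,5,7,8,9} 1  {4,6,8,9,10} 10  {5,7,8,9,10} 5  {6,7,8,9,10} 10
  6 to go: {2,4,6,8,9,10} 15  {3,5,7,8,9,10} 6  {4,6,7,8,9,10} 20  {5,6,7,8,9,10} 15
  7 to go: {2,4,6,7,8,9,10} 35  {3,5,6,7,8,9,10} 21  {4,5,6,7,8,9,10} 35
  8 to go: {2,4,5,6,7,8,9,10} 70  {3,4,5,6,7,8,9,10} 56
  9 to go: {2,3,4,5,6,7,8,9,10} 126
  if 0:h drops first: 126 orders

126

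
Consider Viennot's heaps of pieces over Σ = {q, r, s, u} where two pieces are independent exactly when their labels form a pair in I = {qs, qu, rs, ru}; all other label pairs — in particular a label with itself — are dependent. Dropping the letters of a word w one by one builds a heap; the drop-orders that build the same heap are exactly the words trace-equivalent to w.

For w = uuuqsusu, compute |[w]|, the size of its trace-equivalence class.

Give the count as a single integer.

8

piece 0:u — minimal
piece 1:u rests on {0:u}
piece 2:u rests on {1:u}
piece 3:q — minimal
piece 4:s rests on {2:u}
piece 5:u rests on {4:s}
piece 6:s rests on {5:u}
piece 7:u rests on {6:s}
minimal pieces: {0:u, 3:q}
ways to finish when only these pieces remain (= sum over removing one remaining piece with nothing left below it):
  1 left: {3}→1  {7}→1
  2 left: {3,7}→2  {6,7}→1
  3 left: {3,6,7}→3  {5,6,7}→1
  4 left: {3,5,6,7}→4  {4,5,6,7}→1
  5 left: {2,4,5,6,7}→1  {3,4,5,6,7}→5
  6 left: {1,2,4,5,6,7}→1  {2,3,4,5,6,7}→6
  placing 0:u first → 7 extensions
  placing 3:q first → 1 extensions
total linear extensions = 8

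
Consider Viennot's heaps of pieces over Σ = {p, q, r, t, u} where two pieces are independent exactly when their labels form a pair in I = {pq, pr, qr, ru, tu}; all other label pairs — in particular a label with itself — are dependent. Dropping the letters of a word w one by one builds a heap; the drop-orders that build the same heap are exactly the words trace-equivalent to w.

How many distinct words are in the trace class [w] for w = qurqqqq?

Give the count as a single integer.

7

0(q) covers ∅
1(u) covers 0:q
2(r) covers ∅
3(q) covers 1:u
4(q) covers 3:q
5(q) covers 4:q
6(q) covers 5:q
floor of heap: 0:q, 2:r
completions by unplaced set U, small U first (add the entries for U minus each lowest piece of U):
  |U|=1: {2}:1  {6}:1
  |U|=2: {2,6}:2  {5,6}:1
  |U|=3: {2,5,6}:3  {4,5,6}:1
  |U|=4: {2,4,5,6}:4  {3,4,5,6}:1
  |U|=5: {1,3,4,5,6}:1  {2,3,4,5,6}:5
  start at 0(q): 6
  start at 2(r): 1
sum over floor = 7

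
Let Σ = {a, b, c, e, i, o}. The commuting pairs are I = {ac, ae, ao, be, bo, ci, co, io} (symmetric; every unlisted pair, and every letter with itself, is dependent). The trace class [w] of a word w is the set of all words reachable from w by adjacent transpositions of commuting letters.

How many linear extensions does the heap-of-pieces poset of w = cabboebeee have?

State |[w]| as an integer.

piece 0:c — minimal
piece 1:a — minimal
piece 2:b rests on {0:c, 1:a}
piece 3:b rests on {2:b}
piece 4:o — minimal
piece 5:e rests on {0:c, 4:o}
piece 6:b rests on {3:b}
piece 7:e rests on {5:e}
piece 8:e rests on {7:e}
piece 9:e rests on {8:e}
minimal pieces: {0:c, 1:a, 4:o}
ways to finish when only these pieces remain (= sum over removing one remaining piece with nothing left below it):
  1 left: {6}→1  {9}→1
  2 left: {3,6}→1  {6,9}→2  {8,9}→1
  3 left: {2,3,6}→1  {3,6,9}→3  {6,8,9}→3  {7,8,9}→1
  4 left: {1,2,3,6}→1  {2,3,6,9}→4  {3,6,8,9}→6  {5,7,8,9}→1  {6,7,8,9}→4
  5 left: {1,2,3,6,9}→5  {2,3,6,8,9}→10  {3,6,7,8,9}→10  {4,5,7,8,9}→1  {5,6,7,8,9}→5
  6 left: {1,2,3,6,8,9}→15  {2,3,6,7,8,9}→20  {3,5,6,7,8,9}→15  {4,5,6,7,8,9}→6
  7 left: {1,2,3,6,7,8,9}→35  {2,3,5,6,7,8,9}→35  {3,4,5,6,7,8,9}→21
  8 left: {0,2,3,5,6,7,8,9}→35  {1,2,3,5,6,7,8,9}→70  {2,3,4,5,6,7,8,9}→56
  placing 0:c first → 126 extensions
  placing 1:a first → 91 extensions
  placing 4:o first → 105 extensions
total linear extensions = 322

322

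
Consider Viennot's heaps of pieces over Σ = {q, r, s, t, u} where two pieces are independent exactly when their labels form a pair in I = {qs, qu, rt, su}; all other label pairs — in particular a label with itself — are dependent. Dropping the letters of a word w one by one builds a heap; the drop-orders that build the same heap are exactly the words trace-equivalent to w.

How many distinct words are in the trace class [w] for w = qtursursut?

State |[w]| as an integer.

drop 0:q onto floor
drop 1:t onto {0:q}
drop 2:u onto {1:t}
drop 3:r onto {2:u}
drop 4:s onto {3:r}
drop 5:u onto {3:r}
drop 6:r onto {4:s, 5:u}
drop 7:s onto {6:r}
drop 8:u onto {6:r}
drop 9:t onto {7:s, 8:u}
ground layer = {0:q}
drop-orders for the pieces not yet dropped (sum over which currently-grounded one goes next):
  1 to go: {9} 1
  2 to go: {7,9} 1  {8,9} 1
  3 to go: {7,8,9} 2
  4 to go: {6,7,8,9} 2
  5 to go: {4,6,7,8,9} 2  {5,6,7,8,9} 2
  6 to go: {4,5,6,7,8,9} 4
  7 to go: {3,4,5,6,7,8,9} 4
  8 to go: {2,3,4,5,6,7,8,9} 4
  if 0:q drops first: 4 orders

4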